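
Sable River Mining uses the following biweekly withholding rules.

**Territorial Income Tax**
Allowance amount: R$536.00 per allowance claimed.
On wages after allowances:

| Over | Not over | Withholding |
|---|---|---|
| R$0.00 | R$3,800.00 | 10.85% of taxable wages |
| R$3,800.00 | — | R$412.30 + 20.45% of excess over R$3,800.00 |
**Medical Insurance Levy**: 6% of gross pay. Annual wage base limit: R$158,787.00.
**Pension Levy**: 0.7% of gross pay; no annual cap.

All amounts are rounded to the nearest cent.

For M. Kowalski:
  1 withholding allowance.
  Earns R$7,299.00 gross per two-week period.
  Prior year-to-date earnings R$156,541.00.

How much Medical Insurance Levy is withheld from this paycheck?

Medical Insurance Levy: cap R$158,787.00 − YTD R$156,541.00 = R$2,246.00 subject; 6% × R$2,246.00 = R$134.76

R$134.76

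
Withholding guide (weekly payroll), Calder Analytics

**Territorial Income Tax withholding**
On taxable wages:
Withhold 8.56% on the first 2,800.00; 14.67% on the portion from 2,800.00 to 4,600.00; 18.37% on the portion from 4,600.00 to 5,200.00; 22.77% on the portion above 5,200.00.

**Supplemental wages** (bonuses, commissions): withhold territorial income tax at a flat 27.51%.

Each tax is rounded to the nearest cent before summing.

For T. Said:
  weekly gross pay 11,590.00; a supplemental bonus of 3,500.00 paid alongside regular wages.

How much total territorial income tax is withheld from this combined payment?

3,031.81

Territorial Income Tax: taxable = 11,590.00
  613.96 + 22.77% × (11,590.00 − 5,200.00) = 613.96 + 22.77% × 6,390.00 = 2,068.96
Supplemental (27.51% flat on bonus): 27.51% × 3,500.00 = 962.85
Total territorial income tax: 2,068.96 + 962.85 = 3,031.81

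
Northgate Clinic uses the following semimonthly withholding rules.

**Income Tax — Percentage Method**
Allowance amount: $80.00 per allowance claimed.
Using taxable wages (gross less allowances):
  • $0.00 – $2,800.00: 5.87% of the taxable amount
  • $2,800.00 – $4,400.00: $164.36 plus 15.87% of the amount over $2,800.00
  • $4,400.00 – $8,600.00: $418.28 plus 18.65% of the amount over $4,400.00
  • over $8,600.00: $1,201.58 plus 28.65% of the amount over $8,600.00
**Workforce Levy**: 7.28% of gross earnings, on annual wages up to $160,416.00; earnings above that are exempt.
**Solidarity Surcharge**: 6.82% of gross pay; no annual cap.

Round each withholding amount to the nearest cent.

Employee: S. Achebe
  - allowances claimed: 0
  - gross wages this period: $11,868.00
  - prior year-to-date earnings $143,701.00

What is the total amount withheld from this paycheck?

Income Tax: taxable = $11,868.00
  $1,201.58 + 28.65% × ($11,868.00 − $8,600.00) = $1,201.58 + 28.65% × $3,268.00 = $2,137.86
Workforce Levy: 7.28% × $11,868.00 = $863.99
Solidarity Surcharge: 6.82% × $11,868.00 = $809.40
Total: $2,137.86 + $863.99 + $809.40 = $3,811.25

$3,811.25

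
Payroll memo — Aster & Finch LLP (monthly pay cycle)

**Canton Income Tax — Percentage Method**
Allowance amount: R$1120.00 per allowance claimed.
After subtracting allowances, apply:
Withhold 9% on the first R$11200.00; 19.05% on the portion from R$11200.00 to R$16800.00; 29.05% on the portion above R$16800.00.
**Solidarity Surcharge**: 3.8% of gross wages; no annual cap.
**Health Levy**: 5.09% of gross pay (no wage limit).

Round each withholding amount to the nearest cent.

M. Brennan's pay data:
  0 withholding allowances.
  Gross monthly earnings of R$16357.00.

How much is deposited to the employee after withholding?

R$12912.45

Canton Income Tax: taxable = R$16357.00
  R$1008.00 + 19.05% × (R$16357.00 − R$11200.00) = R$1008.00 + 19.05% × R$5157.00 = R$1990.41
Solidarity Surcharge: 3.8% × R$16357.00 = R$621.57
Health Levy: 5.09% × R$16357.00 = R$832.57
Total withheld: R$1990.41 + R$621.57 + R$832.57 = R$3444.55
Net pay: R$16357.00 − R$3444.55 = R$12912.45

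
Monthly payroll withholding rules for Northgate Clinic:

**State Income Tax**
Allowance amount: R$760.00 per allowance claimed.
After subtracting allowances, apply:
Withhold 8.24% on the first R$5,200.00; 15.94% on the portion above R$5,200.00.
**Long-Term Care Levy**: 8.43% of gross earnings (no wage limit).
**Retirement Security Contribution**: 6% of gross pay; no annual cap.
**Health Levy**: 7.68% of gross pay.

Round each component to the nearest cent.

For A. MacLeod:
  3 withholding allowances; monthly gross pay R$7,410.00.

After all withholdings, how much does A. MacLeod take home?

R$5,348.94

State Income Tax: taxable = R$7,410.00 − 3×R$760.00 = R$5,130.00
  8.24% × R$5,130.00 = R$422.71
Long-Term Care Levy: 8.43% × R$7,410.00 = R$624.66
Retirement Security Contribution: 6% × R$7,410.00 = R$444.60
Health Levy: 7.68% × R$7,410.00 = R$569.09
Total withheld: R$422.71 + R$624.66 + R$444.60 + R$569.09 = R$2,061.06
Net pay: R$7,410.00 − R$2,061.06 = R$5,348.94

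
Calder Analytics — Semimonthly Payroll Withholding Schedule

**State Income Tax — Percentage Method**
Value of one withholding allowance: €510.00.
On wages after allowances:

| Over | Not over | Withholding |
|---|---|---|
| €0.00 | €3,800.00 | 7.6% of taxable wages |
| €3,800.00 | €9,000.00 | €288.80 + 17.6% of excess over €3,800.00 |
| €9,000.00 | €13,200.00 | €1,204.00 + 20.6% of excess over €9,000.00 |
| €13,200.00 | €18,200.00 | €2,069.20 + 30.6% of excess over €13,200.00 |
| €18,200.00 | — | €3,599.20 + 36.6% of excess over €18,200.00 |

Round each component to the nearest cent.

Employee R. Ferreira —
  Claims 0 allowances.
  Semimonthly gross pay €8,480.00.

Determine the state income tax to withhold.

State Income Tax: taxable = €8,480.00
  €288.80 + 17.6% × (€8,480.00 − €3,800.00) = €288.80 + 17.6% × €4,680.00 = €1,112.48

€1,112.48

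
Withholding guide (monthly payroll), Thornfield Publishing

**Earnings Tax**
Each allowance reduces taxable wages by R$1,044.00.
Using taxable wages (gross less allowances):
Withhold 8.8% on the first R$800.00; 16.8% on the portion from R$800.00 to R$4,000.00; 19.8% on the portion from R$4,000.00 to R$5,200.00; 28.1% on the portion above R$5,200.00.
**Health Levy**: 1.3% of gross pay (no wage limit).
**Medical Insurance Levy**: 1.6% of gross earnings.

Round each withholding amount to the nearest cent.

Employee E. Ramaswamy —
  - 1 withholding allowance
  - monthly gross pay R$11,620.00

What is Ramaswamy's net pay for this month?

R$8,926.76

Earnings Tax: taxable = R$11,620.00 − 1×R$1,044.00 = R$10,576.00
  R$845.60 + 28.1% × (R$10,576.00 − R$5,200.00) = R$845.60 + 28.1% × R$5,376.00 = R$2,356.26
Health Levy: 1.3% × R$11,620.00 = R$151.06
Medical Insurance Levy: 1.6% × R$11,620.00 = R$185.92
Total withheld: R$2,356.26 + R$151.06 + R$185.92 = R$2,693.24
Net pay: R$11,620.00 − R$2,693.24 = R$8,926.76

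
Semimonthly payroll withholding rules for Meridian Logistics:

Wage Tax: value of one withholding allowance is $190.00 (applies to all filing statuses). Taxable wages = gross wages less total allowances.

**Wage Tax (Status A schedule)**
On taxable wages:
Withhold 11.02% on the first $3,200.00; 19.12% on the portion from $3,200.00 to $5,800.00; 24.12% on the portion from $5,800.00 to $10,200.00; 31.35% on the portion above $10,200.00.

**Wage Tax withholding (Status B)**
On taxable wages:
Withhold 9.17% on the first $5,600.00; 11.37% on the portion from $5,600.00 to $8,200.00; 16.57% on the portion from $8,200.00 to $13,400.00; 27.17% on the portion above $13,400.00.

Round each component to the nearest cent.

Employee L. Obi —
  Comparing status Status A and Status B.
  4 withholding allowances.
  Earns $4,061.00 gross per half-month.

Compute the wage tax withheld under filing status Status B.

Wage Tax (Status B): taxable = $4,061.00 − 4×$190.00 = $3,301.00
  9.17% × $3,301.00 = $302.70

$302.70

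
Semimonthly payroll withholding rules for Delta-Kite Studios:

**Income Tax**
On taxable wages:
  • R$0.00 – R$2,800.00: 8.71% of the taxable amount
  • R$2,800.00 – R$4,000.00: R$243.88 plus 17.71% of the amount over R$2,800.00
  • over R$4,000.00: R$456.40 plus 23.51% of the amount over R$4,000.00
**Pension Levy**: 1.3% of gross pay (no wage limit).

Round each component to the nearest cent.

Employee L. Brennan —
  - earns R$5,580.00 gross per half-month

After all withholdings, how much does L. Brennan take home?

R$4,679.60

Income Tax: taxable = R$5,580.00
  R$456.40 + 23.51% × (R$5,580.00 − R$4,000.00) = R$456.40 + 23.51% × R$1,580.00 = R$827.86
Pension Levy: 1.3% × R$5,580.00 = R$72.54
Total withheld: R$827.86 + R$72.54 = R$900.40
Net pay: R$5,580.00 − R$900.40 = R$4,679.60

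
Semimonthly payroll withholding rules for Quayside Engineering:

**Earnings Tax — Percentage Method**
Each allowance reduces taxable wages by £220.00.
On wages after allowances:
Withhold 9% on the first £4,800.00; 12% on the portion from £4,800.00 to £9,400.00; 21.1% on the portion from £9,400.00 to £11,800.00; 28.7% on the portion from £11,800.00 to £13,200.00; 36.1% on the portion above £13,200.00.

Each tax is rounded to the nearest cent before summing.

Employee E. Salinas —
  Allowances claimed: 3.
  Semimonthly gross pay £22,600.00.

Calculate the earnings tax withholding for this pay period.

£5,047.34

Earnings Tax: taxable = £22,600.00 − 3×£220.00 = £21,940.00
  £1,892.20 + 36.1% × (£21,940.00 − £13,200.00) = £1,892.20 + 36.1% × £8,740.00 = £5,047.34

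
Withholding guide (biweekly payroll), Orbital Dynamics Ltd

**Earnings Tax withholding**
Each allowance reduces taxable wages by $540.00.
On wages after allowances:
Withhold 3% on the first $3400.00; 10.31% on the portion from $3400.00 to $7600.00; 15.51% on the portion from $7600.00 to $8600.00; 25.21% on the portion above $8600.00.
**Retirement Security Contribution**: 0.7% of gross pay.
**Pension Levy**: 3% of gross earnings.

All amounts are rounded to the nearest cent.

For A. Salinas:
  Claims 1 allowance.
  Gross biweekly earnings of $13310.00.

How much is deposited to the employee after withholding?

$11076.15

Earnings Tax: taxable = $13310.00 − 1×$540.00 = $12770.00
  $690.12 + 25.21% × ($12770.00 − $8600.00) = $690.12 + 25.21% × $4170.00 = $1741.38
Retirement Security Contribution: 0.7% × $13310.00 = $93.17
Pension Levy: 3% × $13310.00 = $399.30
Total withheld: $1741.38 + $93.17 + $399.30 = $2233.85
Net pay: $13310.00 − $2233.85 = $11076.15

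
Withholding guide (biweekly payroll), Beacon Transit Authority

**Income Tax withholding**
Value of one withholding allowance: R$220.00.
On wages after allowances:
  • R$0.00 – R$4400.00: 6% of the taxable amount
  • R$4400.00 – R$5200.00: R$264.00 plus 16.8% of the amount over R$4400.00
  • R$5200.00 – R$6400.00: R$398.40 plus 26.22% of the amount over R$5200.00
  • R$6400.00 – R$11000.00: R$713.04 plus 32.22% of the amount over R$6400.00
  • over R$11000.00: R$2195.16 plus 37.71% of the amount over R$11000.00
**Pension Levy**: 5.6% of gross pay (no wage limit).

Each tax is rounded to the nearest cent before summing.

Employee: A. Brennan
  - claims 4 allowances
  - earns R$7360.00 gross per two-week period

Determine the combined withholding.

Income Tax: taxable = R$7360.00 − 4×R$220.00 = R$6480.00
  R$713.04 + 32.22% × (R$6480.00 − R$6400.00) = R$713.04 + 32.22% × R$80.00 = R$738.82
Pension Levy: 5.6% × R$7360.00 = R$412.16
Total: R$738.82 + R$412.16 = R$1150.98

R$1150.98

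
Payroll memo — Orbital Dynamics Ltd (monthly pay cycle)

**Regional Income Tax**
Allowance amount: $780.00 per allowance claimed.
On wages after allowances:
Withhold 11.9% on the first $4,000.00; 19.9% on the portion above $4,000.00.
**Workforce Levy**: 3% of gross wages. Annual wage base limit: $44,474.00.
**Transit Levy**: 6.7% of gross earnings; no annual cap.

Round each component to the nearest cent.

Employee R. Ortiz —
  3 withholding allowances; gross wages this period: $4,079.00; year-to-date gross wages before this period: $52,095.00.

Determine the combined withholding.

Regional Income Tax: taxable = $4,079.00 − 3×$780.00 = $1,739.00
  11.9% × $1,739.00 = $206.94
Workforce Levy: YTD $52,095.00 ≥ cap $44,474.00 → $0.00
Transit Levy: 6.7% × $4,079.00 = $273.29
Total: $206.94 + $0.00 + $273.29 = $480.23

$480.23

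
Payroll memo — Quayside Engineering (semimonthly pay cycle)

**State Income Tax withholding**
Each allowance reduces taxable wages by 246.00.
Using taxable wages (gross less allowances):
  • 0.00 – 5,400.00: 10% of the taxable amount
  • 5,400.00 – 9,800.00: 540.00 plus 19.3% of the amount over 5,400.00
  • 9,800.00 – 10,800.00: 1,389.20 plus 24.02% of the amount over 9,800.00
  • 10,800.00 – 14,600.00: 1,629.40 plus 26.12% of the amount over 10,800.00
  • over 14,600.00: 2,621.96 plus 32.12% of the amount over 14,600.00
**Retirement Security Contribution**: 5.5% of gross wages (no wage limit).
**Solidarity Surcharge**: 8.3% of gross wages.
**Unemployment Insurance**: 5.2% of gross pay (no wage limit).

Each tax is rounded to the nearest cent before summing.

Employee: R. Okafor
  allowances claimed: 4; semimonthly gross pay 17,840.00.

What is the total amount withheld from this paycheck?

6,736.19

State Income Tax: taxable = 17,840.00 − 4×246.00 = 16,856.00
  2,621.96 + 32.12% × (16,856.00 − 14,600.00) = 2,621.96 + 32.12% × 2,256.00 = 3,346.59
Retirement Security Contribution: 5.5% × 17,840.00 = 981.20
Solidarity Surcharge: 8.3% × 17,840.00 = 1,480.72
Unemployment Insurance: 5.2% × 17,840.00 = 927.68
Total: 3,346.59 + 981.20 + 1,480.72 + 927.68 = 6,736.19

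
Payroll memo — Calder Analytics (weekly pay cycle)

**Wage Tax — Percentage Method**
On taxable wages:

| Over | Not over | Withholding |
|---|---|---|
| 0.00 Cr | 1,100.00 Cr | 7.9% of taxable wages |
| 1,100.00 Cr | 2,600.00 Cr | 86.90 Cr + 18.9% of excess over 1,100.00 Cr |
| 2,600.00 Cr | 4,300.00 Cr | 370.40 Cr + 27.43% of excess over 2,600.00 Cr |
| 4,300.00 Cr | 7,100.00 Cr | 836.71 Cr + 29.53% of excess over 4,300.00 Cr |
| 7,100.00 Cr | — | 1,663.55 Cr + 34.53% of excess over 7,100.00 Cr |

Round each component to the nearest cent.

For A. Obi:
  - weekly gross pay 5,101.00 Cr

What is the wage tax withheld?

1,073.25 Cr

Wage Tax: taxable = 5,101.00 Cr
  836.71 Cr + 29.53% × (5,101.00 Cr − 4,300.00 Cr) = 836.71 Cr + 29.53% × 801.00 Cr = 1,073.25 Cr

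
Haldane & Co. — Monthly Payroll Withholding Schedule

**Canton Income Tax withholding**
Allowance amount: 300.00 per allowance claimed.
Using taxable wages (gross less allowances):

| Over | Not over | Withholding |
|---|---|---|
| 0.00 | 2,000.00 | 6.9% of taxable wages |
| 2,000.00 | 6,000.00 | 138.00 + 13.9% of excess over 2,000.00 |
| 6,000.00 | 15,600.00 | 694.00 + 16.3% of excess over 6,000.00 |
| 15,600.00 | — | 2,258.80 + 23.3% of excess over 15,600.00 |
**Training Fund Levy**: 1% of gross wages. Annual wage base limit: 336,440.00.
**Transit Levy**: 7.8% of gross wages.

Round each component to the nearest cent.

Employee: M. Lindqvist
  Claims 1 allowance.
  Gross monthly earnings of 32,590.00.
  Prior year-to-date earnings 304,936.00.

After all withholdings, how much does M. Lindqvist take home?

23,585.37

Canton Income Tax: taxable = 32,590.00 − 1×300.00 = 32,290.00
  2,258.80 + 23.3% × (32,290.00 − 15,600.00) = 2,258.80 + 23.3% × 16,690.00 = 6,147.57
Training Fund Levy: cap 336,440.00 − YTD 304,936.00 = 31,504.00 subject; 1% × 31,504.00 = 315.04
Transit Levy: 7.8% × 32,590.00 = 2,542.02
Total withheld: 6,147.57 + 315.04 + 2,542.02 = 9,004.63
Net pay: 32,590.00 − 9,004.63 = 23,585.37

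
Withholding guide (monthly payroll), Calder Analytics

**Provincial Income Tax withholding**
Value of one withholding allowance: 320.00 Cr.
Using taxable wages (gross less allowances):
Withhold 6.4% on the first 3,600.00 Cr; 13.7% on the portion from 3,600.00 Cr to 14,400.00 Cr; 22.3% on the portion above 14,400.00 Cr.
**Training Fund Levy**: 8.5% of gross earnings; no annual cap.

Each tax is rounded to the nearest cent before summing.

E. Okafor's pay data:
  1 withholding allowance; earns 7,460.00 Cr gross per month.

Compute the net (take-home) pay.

Provincial Income Tax: taxable = 7,460.00 Cr − 1×320.00 Cr = 7,140.00 Cr
  230.40 Cr + 13.7% × (7,140.00 Cr − 3,600.00 Cr) = 230.40 Cr + 13.7% × 3,540.00 Cr = 715.38 Cr
Training Fund Levy: 8.5% × 7,460.00 Cr = 634.10 Cr
Total withheld: 715.38 Cr + 634.10 Cr = 1,349.48 Cr
Net pay: 7,460.00 Cr − 1,349.48 Cr = 6,110.52 Cr

6,110.52 Cr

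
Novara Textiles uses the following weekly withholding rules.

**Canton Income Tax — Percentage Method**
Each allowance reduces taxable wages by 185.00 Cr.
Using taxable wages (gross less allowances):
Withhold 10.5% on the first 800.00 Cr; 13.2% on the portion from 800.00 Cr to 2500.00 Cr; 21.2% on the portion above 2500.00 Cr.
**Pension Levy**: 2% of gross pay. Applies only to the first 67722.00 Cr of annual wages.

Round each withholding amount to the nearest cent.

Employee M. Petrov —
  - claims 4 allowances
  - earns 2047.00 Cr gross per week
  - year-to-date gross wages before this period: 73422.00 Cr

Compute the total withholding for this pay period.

150.92 Cr

Canton Income Tax: taxable = 2047.00 Cr − 4×185.00 Cr = 1307.00 Cr
  84.00 Cr + 13.2% × (1307.00 Cr − 800.00 Cr) = 84.00 Cr + 13.2% × 507.00 Cr = 150.92 Cr
Pension Levy: YTD 73422.00 Cr ≥ cap 67722.00 Cr → 0.00 Cr
Total: 150.92 Cr + 0.00 Cr = 150.92 Cr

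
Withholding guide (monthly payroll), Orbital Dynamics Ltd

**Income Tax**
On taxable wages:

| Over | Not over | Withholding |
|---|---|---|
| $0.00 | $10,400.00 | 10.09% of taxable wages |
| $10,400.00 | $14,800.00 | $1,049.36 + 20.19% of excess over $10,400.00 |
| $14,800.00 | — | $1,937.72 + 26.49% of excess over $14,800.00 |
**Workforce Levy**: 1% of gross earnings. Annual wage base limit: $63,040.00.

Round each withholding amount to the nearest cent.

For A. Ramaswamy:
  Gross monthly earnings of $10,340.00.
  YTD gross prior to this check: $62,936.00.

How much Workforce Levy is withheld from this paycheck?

Workforce Levy: cap $63,040.00 − YTD $62,936.00 = $104.00 subject; 1% × $104.00 = $1.04

$1.04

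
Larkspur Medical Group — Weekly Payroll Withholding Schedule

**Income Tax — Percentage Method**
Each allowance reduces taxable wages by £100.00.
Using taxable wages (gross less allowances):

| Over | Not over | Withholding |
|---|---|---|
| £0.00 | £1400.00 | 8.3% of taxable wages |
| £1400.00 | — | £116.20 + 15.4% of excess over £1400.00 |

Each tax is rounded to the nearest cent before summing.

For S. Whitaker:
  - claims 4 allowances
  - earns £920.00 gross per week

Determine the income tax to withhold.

£43.16

Income Tax: taxable = £920.00 − 4×£100.00 = £520.00
  8.3% × £520.00 = £43.16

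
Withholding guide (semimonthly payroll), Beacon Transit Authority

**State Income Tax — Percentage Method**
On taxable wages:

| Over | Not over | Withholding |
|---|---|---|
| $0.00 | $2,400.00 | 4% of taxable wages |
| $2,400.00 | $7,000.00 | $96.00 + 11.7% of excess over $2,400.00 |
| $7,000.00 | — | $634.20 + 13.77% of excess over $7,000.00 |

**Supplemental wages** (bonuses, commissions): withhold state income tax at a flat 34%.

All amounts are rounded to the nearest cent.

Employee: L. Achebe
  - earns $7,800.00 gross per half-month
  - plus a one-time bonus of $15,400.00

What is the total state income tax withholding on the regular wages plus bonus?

State Income Tax: taxable = $7,800.00
  $634.20 + 13.77% × ($7,800.00 − $7,000.00) = $634.20 + 13.77% × $800.00 = $744.36
Supplemental (34% flat on bonus): 34% × $15,400.00 = $5,236.00
Total state income tax: $744.36 + $5,236.00 = $5,980.36

$5,980.36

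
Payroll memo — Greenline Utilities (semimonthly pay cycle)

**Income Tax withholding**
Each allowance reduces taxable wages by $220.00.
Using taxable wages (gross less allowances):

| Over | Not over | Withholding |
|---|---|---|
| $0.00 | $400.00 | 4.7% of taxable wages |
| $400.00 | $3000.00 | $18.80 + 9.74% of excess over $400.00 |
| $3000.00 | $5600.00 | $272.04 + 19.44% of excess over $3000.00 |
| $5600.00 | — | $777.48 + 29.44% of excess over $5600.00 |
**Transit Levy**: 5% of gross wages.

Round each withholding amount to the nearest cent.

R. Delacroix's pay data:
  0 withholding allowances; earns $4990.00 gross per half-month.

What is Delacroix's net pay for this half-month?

$4081.60

Income Tax: taxable = $4990.00
  $272.04 + 19.44% × ($4990.00 − $3000.00) = $272.04 + 19.44% × $1990.00 = $658.90
Transit Levy: 5% × $4990.00 = $249.50
Total withheld: $658.90 + $249.50 = $908.40
Net pay: $4990.00 − $908.40 = $4081.60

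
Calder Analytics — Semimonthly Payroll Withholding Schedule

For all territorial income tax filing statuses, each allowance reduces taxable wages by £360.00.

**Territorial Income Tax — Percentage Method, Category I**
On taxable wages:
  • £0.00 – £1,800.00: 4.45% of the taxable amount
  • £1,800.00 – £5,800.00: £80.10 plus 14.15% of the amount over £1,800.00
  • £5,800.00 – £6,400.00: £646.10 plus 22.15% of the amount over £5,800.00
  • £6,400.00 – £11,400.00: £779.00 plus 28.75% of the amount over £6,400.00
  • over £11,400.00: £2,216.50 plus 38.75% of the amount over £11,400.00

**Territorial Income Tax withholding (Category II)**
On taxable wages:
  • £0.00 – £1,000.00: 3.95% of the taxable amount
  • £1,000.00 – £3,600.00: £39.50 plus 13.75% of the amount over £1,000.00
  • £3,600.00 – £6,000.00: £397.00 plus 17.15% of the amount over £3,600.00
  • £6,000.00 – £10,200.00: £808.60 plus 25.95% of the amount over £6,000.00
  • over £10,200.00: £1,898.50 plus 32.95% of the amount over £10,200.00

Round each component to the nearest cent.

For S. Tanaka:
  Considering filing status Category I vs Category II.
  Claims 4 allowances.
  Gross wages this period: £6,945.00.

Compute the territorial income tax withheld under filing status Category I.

£604.36

Territorial Income Tax (Category I): taxable = £6,945.00 − 4×£360.00 = £5,505.00
  £80.10 + 14.15% × (£5,505.00 − £1,800.00) = £80.10 + 14.15% × £3,705.00 = £604.36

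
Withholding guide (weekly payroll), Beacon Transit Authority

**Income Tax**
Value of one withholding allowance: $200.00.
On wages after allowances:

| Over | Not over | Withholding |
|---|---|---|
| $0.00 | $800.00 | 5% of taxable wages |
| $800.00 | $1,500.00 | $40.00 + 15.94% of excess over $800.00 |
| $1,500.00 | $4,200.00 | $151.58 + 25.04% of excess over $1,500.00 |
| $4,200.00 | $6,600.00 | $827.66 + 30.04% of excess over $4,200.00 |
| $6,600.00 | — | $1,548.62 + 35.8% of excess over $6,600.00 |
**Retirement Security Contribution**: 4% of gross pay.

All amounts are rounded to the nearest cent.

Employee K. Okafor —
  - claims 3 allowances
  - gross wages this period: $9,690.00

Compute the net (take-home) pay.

$6,862.36

Income Tax: taxable = $9,690.00 − 3×$200.00 = $9,090.00
  $1,548.62 + 35.8% × ($9,090.00 − $6,600.00) = $1,548.62 + 35.8% × $2,490.00 = $2,440.04
Retirement Security Contribution: 4% × $9,690.00 = $387.60
Total withheld: $2,440.04 + $387.60 = $2,827.64
Net pay: $9,690.00 − $2,827.64 = $6,862.36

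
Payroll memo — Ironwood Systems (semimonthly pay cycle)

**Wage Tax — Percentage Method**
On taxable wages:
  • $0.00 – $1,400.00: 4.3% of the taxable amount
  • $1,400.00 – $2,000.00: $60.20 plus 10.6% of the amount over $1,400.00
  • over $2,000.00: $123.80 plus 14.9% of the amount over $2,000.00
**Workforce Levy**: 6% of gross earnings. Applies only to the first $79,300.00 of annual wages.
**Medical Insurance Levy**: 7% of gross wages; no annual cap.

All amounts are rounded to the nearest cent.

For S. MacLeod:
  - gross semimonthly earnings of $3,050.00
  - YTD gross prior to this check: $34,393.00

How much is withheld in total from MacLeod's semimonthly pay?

Wage Tax: taxable = $3,050.00
  $123.80 + 14.9% × ($3,050.00 − $2,000.00) = $123.80 + 14.9% × $1,050.00 = $280.25
Workforce Levy: 6% × $3,050.00 = $183.00
Medical Insurance Levy: 7% × $3,050.00 = $213.50
Total: $280.25 + $183.00 + $213.50 = $676.75

$676.75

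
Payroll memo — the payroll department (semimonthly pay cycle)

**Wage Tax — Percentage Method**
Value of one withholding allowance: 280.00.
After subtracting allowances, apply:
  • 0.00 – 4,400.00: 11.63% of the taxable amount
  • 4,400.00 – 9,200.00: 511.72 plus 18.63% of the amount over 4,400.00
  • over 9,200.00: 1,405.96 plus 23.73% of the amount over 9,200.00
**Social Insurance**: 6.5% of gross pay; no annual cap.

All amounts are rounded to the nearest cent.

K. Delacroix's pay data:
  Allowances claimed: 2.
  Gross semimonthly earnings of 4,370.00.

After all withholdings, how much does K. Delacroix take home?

3,642.85

Wage Tax: taxable = 4,370.00 − 2×280.00 = 3,810.00
  11.63% × 3,810.00 = 443.10
Social Insurance: 6.5% × 4,370.00 = 284.05
Total withheld: 443.10 + 284.05 = 727.15
Net pay: 4,370.00 − 727.15 = 3,642.85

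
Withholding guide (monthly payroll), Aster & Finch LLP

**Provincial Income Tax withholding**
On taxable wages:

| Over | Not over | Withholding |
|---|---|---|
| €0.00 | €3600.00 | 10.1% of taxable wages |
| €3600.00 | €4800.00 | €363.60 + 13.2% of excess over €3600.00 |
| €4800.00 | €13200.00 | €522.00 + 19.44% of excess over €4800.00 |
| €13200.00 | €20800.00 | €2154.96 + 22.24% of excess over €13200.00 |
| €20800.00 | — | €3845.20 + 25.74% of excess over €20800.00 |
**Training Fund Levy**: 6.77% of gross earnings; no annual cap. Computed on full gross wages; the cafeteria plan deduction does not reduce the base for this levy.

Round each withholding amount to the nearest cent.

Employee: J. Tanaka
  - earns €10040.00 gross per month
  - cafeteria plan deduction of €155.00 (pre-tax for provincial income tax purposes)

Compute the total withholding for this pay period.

€2190.23

Provincial Income Tax: taxable = €10040.00 − €155.00 = €9885.00
  €522.00 + 19.44% × (€9885.00 − €4800.00) = €522.00 + 19.44% × €5085.00 = €1510.52
Training Fund Levy: 6.77% × €10040.00 = €679.71
Total: €1510.52 + €679.71 = €2190.23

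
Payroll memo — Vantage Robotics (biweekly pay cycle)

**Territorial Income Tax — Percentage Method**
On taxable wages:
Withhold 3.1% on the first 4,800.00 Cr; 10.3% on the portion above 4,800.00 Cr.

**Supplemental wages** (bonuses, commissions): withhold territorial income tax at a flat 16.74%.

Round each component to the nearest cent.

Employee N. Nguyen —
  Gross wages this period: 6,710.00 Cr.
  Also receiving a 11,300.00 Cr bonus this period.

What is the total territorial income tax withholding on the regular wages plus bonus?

Territorial Income Tax: taxable = 6,710.00 Cr
  148.80 Cr + 10.3% × (6,710.00 Cr − 4,800.00 Cr) = 148.80 Cr + 10.3% × 1,910.00 Cr = 345.53 Cr
Supplemental (16.74% flat on bonus): 16.74% × 11,300.00 Cr = 1,891.62 Cr
Total territorial income tax: 345.53 Cr + 1,891.62 Cr = 2,237.15 Cr

2,237.15 Cr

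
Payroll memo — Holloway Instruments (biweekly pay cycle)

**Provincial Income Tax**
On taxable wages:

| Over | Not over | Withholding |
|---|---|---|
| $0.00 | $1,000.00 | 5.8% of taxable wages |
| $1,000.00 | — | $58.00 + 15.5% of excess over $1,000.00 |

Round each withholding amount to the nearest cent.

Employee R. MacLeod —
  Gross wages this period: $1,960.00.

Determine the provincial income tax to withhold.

Provincial Income Tax: taxable = $1,960.00
  $58.00 + 15.5% × ($1,960.00 − $1,000.00) = $58.00 + 15.5% × $960.00 = $206.80

$206.80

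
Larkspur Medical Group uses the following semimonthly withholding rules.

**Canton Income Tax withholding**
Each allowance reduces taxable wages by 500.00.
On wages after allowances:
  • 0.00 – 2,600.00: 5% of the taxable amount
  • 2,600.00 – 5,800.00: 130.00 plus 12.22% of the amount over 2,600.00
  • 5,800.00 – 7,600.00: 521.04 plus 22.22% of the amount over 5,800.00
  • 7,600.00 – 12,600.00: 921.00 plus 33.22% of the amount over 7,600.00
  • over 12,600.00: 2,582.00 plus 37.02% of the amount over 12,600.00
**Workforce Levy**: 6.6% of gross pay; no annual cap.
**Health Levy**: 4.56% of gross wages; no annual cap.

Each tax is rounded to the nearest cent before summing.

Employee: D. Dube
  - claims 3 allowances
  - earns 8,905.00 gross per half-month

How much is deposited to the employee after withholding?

Canton Income Tax: taxable = 8,905.00 − 3×500.00 = 7,405.00
  521.04 + 22.22% × (7,405.00 − 5,800.00) = 521.04 + 22.22% × 1,605.00 = 877.67
Workforce Levy: 6.6% × 8,905.00 = 587.73
Health Levy: 4.56% × 8,905.00 = 406.07
Total withheld: 877.67 + 587.73 + 406.07 = 1,871.47
Net pay: 8,905.00 − 1,871.47 = 7,033.53

7,033.53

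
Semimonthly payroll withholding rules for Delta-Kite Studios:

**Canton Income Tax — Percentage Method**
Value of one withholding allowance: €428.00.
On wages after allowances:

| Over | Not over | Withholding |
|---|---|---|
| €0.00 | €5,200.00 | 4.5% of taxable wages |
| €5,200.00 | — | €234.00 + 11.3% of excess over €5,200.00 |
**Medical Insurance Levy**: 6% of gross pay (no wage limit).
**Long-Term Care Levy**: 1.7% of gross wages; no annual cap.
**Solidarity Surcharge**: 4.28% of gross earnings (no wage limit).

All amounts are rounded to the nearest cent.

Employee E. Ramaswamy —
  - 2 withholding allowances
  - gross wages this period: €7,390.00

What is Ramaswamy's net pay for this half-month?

Canton Income Tax: taxable = €7,390.00 − 2×€428.00 = €6,534.00
  €234.00 + 11.3% × (€6,534.00 − €5,200.00) = €234.00 + 11.3% × €1,334.00 = €384.74
Medical Insurance Levy: 6% × €7,390.00 = €443.40
Long-Term Care Levy: 1.7% × €7,390.00 = €125.63
Solidarity Surcharge: 4.28% × €7,390.00 = €316.29
Total withheld: €384.74 + €443.40 + €125.63 + €316.29 = €1,270.06
Net pay: €7,390.00 − €1,270.06 = €6,119.94

€6,119.94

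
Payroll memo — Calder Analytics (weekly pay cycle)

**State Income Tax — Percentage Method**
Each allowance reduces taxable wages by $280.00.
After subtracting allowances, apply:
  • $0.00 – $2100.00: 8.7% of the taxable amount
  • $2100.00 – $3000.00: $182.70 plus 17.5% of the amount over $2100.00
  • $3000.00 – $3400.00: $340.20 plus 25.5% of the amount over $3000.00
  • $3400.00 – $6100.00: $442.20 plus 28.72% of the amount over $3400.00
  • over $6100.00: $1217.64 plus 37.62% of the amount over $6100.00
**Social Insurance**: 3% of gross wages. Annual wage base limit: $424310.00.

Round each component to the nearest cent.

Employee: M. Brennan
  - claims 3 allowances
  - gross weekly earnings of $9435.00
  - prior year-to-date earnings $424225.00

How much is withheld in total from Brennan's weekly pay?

$2158.81

State Income Tax: taxable = $9435.00 − 3×$280.00 = $8595.00
  $1217.64 + 37.62% × ($8595.00 − $6100.00) = $1217.64 + 37.62% × $2495.00 = $2156.26
Social Insurance: cap $424310.00 − YTD $424225.00 = $85.00 subject; 3% × $85.00 = $2.55
Total: $2156.26 + $2.55 = $2158.81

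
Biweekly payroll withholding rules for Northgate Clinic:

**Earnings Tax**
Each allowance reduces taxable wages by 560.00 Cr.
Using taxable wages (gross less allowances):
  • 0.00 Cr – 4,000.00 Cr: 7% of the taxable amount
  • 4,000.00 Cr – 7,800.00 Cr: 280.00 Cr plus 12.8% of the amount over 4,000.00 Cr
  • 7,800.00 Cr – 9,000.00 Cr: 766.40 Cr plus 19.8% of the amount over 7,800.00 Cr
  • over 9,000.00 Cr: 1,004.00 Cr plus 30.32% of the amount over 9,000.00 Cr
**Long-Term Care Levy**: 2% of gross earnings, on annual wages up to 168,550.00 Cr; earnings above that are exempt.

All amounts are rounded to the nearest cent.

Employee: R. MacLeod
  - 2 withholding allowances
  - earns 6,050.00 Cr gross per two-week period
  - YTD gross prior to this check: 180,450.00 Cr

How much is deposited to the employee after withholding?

5,650.96 Cr

Earnings Tax: taxable = 6,050.00 Cr − 2×560.00 Cr = 4,930.00 Cr
  280.00 Cr + 12.8% × (4,930.00 Cr − 4,000.00 Cr) = 280.00 Cr + 12.8% × 930.00 Cr = 399.04 Cr
Long-Term Care Levy: YTD 180,450.00 Cr ≥ cap 168,550.00 Cr → 0.00 Cr
Total withheld: 399.04 Cr + 0.00 Cr = 399.04 Cr
Net pay: 6,050.00 Cr − 399.04 Cr = 5,650.96 Cr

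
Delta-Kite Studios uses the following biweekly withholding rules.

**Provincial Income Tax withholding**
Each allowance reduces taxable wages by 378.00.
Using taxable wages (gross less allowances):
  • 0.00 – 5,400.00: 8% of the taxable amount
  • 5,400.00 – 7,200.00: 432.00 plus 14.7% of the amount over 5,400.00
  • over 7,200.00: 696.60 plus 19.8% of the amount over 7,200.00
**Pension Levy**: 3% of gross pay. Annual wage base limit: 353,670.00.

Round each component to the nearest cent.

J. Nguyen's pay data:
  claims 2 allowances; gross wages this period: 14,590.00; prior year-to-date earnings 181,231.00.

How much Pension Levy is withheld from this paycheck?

437.70

Pension Levy: 3% × 14,590.00 = 437.70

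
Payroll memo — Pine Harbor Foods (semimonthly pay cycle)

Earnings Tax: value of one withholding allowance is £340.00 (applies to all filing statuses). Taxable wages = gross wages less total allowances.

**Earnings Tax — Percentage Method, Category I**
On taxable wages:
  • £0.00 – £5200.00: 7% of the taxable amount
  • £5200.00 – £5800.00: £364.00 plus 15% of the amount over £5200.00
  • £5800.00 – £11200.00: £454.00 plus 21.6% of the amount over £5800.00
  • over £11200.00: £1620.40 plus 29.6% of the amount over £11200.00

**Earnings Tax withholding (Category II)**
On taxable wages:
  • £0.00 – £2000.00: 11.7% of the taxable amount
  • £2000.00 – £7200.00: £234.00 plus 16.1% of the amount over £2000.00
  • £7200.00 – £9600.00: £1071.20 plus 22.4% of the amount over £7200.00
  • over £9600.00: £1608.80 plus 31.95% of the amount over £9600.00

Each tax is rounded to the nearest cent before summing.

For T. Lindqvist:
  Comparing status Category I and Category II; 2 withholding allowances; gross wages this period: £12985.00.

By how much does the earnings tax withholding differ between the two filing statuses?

Earnings Tax (Category I): taxable = £12985.00 − 2×£340.00 = £12305.00
  £1620.40 + 29.6% × (£12305.00 − £11200.00) = £1620.40 + 29.6% × £1105.00 = £1947.48
Earnings Tax (Category II): taxable = £12985.00 − 2×£340.00 = £12305.00
  £1608.80 + 31.95% × (£12305.00 − £9600.00) = £1608.80 + 31.95% × £2705.00 = £2473.05
Difference: |£1947.48 − £2473.05| = £525.57 (higher under Category II)

£525.57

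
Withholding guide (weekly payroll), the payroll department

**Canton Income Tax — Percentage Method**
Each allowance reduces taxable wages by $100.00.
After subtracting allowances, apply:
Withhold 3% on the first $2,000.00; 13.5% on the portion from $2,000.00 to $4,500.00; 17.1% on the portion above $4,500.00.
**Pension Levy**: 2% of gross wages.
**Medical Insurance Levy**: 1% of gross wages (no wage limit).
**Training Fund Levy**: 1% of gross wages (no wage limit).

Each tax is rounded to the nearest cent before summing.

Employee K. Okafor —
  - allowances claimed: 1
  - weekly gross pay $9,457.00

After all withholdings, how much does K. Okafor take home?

Canton Income Tax: taxable = $9,457.00 − 1×$100.00 = $9,357.00
  $397.50 + 17.1% × ($9,357.00 − $4,500.00) = $397.50 + 17.1% × $4,857.00 = $1,228.05
Pension Levy: 2% × $9,457.00 = $189.14
Medical Insurance Levy: 1% × $9,457.00 = $94.57
Training Fund Levy: 1% × $9,457.00 = $94.57
Total withheld: $1,228.05 + $189.14 + $94.57 + $94.57 = $1,606.33
Net pay: $9,457.00 − $1,606.33 = $7,850.67

$7,850.67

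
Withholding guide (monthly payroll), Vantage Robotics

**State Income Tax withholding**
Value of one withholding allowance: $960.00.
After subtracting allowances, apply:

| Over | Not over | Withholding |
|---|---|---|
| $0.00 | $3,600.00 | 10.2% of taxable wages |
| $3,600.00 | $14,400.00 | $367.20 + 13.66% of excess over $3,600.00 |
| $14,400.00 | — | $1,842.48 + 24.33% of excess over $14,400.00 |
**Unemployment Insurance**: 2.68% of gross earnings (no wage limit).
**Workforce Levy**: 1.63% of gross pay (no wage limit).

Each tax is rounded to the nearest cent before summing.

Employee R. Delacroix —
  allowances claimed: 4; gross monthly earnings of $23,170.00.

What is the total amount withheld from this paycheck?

State Income Tax: taxable = $23,170.00 − 4×$960.00 = $19,330.00
  $1,842.48 + 24.33% × ($19,330.00 − $14,400.00) = $1,842.48 + 24.33% × $4,930.00 = $3,041.95
Unemployment Insurance: 2.68% × $23,170.00 = $620.96
Workforce Levy: 1.63% × $23,170.00 = $377.67
Total: $3,041.95 + $620.96 + $377.67 = $4,040.58

$4,040.58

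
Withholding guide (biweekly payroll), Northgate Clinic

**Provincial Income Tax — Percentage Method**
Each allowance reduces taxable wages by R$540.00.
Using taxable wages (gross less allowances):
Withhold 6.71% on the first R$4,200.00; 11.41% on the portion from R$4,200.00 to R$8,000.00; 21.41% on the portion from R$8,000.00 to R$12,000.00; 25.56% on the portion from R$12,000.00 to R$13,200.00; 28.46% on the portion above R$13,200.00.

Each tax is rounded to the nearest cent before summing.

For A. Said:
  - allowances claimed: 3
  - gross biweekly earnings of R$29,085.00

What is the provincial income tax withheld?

Provincial Income Tax: taxable = R$29,085.00 − 3×R$540.00 = R$27,465.00
  R$1,878.52 + 28.46% × (R$27,465.00 − R$13,200.00) = R$1,878.52 + 28.46% × R$14,265.00 = R$5,938.34

R$5,938.34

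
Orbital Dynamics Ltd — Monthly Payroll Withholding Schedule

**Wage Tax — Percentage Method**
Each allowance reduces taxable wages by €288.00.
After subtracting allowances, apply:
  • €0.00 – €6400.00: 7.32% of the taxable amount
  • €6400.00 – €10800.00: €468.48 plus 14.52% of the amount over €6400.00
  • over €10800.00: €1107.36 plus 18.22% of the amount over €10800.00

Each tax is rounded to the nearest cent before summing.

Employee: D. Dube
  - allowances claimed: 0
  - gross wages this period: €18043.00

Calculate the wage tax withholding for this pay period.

Wage Tax: taxable = €18043.00
  €1107.36 + 18.22% × (€18043.00 − €10800.00) = €1107.36 + 18.22% × €7243.00 = €2427.03

€2427.03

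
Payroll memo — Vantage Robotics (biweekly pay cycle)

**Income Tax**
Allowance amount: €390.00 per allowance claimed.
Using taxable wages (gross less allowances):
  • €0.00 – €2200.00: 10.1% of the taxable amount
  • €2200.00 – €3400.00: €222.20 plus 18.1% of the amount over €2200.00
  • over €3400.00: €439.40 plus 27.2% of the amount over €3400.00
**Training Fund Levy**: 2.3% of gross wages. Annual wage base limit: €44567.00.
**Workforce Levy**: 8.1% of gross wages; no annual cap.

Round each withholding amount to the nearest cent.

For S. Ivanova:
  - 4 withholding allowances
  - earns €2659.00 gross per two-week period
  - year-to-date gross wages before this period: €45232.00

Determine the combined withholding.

Income Tax: taxable = €2659.00 − 4×€390.00 = €1099.00
  10.1% × €1099.00 = €111.00
Training Fund Levy: YTD €45232.00 ≥ cap €44567.00 → €0.00
Workforce Levy: 8.1% × €2659.00 = €215.38
Total: €111.00 + €0.00 + €215.38 = €326.38

€326.38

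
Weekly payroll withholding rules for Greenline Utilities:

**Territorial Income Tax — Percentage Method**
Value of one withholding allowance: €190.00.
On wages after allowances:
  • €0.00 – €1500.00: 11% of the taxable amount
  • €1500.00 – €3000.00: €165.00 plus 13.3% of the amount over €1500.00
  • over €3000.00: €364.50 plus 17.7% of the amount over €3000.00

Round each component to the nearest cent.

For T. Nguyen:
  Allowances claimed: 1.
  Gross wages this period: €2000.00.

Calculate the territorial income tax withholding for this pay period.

€206.23

Territorial Income Tax: taxable = €2000.00 − 1×€190.00 = €1810.00
  €165.00 + 13.3% × (€1810.00 − €1500.00) = €165.00 + 13.3% × €310.00 = €206.23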